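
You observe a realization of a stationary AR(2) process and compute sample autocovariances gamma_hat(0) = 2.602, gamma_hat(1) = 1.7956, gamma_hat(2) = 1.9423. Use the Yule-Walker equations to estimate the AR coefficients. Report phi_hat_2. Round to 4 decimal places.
\hat\phi_{2} = 0.5160

The Yule-Walker equations for an AR(p) process read, in matrix form,
  Gamma_p phi = r_p,   with   (Gamma_p)_{ij} = gamma(|i - j|),
                       (r_p)_i = gamma(i),   i,j = 1..p.
Substitute the sample gammas (Toeplitz matrix and right-hand side of size 2):
  Gamma_p = [[2.602, 1.7956], [1.7956, 2.602]]
  r_p     = [1.7956, 1.9423]
Written out:
  2.602 phi_1 + 1.7956 phi_2 = 1.7956
  1.7956 phi_1 + 2.602 phi_2 = 1.9423
Solve by Cramer's rule:
  det = gamma(0)^2 - gamma(1)^2 = (2.602)^2 - (1.7956)^2 = 6.770404 - 3.22417936 = 3.54622464
  phi_hat_1 = [gamma(1) gamma(0) - gamma(1) gamma(2)] / det = [(1.7956)(2.602) - (1.7956)(1.9423)] / 3.54622464 = 1.18455732 / 3.54622464 = 0.334
  phi_hat_2 = [gamma(0) gamma(2) - gamma(1)^2] / det = [(2.602)(1.9423) - (1.7956)^2] / 3.54622464 = 1.82968524 / 3.54622464 = 0.516
So phi_hat = [0.3340, 0.5160].
Therefore phi_hat_2 = 0.5160.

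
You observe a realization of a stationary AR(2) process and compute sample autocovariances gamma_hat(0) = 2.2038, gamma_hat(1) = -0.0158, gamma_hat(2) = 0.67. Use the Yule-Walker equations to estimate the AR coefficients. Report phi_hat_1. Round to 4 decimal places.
\hat\phi_{1} = -0.0050

The Yule-Walker equations for an AR(p) process read, in matrix form,
  Gamma_p phi = r_p,   with   (Gamma_p)_{ij} = gamma(|i - j|),
                       (r_p)_i = gamma(i),   i,j = 1..p.
Substitute the sample gammas (Toeplitz matrix and right-hand side of size 2):
  Gamma_p = [[2.2038, -0.0158], [-0.0158, 2.2038]]
  r_p     = [-0.0158, 0.67]
Written out:
  2.2038 phi_1 - 0.0158 phi_2 = -0.0158
  -0.0158 phi_1 + 2.2038 phi_2 = 0.67
Solve by Cramer's rule:
  det = gamma(0)^2 - gamma(1)^2 = (2.2038)^2 - (-0.0158)^2 = 4.85673444 - 0.00024964 = 4.8564848
  phi_hat_1 = [gamma(1) gamma(0) - gamma(1) gamma(2)] / det = [(-0.0158)(2.2038) - (-0.0158)(0.67)] / 4.8564848 = -0.02423404 / 4.8564848 = -0.005
  phi_hat_2 = [gamma(0) gamma(2) - gamma(1)^2] / det = [(2.2038)(0.67) - (-0.0158)^2] / 4.8564848 = 1.47629636 / 4.8564848 = 0.304
So phi_hat = [-0.0050, 0.3040].
Therefore phi_hat_1 = -0.0050.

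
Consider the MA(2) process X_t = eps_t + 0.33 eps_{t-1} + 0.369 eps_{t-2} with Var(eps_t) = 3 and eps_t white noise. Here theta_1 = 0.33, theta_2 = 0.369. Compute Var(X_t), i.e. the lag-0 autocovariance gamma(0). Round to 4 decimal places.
\gamma(0) = 3.7352

For an MA(q) process X_t = eps_t + sum_i theta_i eps_{t-i} with
Var(eps_t) = sigma^2, the variance is
  gamma(0) = sigma^2 * (1 + sum_i theta_i^2).
  sum_i theta_i^2 = (0.33)^2 + (0.369)^2 = 0.1089 + 0.136161 = 0.245061.
  gamma(0) = 3 * (1 + 0.245061) = 3 * 1.245061 = 3.735183, which rounds to 3.7352.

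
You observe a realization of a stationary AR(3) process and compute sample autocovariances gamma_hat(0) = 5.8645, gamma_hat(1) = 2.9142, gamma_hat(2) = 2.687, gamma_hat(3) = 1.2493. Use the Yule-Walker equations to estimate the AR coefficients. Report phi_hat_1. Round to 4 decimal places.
\hat\phi_{1} = 0.3940

The Yule-Walker equations for an AR(p) process read, in matrix form,
  Gamma_p phi = r_p,   with   (Gamma_p)_{ij} = gamma(|i - j|),
                       (r_p)_i = gamma(i),   i,j = 1..p.
Substitute the sample gammas (Toeplitz matrix and right-hand side of size 3):
  Gamma_p = [[5.8645, 2.9142, 2.687], [2.9142, 5.8645, 2.9142], [2.687, 2.9142, 5.8645]]
  r_p     = [2.9142, 2.687, 1.2493]
Written out (R1..R3):
  (R1) 5.8645 phi_1 + 2.9142 phi_2 + 2.687 phi_3 = 2.9142
  (R2) 2.9142 phi_1 + 5.8645 phi_2 + 2.9142 phi_3 = 2.687
  (R3) 2.687 phi_1 + 2.9142 phi_2 + 5.8645 phi_3 = 1.2493
Gaussian elimination:
  R2 <- R2 - (2.9142/5.8645) R1 = R2 - (0.496922) R1:  4.416369 phi_2 + 1.57897 phi_3 = 1.238869
  R3 <- R3 - (2.687/5.8645) R1 = R3 - (0.458181) R1:  1.57897 phi_2 + 4.633369 phi_3 = -0.08593
  R3 <- R3 - (1.57897/4.416369) R2 = R3 - (0.357527) R2:  4.068845 phi_3 = -0.528859
Back-substitution:
  phi_hat_3 = -0.528859 / 4.068845 = -0.129978
  phi_hat_2 = (1.238869 - (1.57897)(-0.129978)) / 4.416369 = 0.326988
  phi_hat_1 = (2.9142 - (2.9142)(0.326988) - (2.687)(-0.129978)) / 5.8645 = 0.393988
So phi_hat = [0.3940, 0.3270, -0.1300].
Therefore phi_hat_1 = 0.3940.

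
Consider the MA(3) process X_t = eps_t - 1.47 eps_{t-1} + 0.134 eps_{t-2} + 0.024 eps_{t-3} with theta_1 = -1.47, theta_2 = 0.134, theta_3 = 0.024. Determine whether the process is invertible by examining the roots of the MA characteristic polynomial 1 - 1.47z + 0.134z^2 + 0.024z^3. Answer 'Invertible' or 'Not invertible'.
\text{Not invertible}

The MA(q) characteristic polynomial is P(z) = 1 - 1.47z + 0.134z^2 + 0.024z^3.
Invertibility requires all roots to lie outside the unit circle, i.e. |z| > 1 for every root.
Degree 3: look for a simple real root z0 first, then factor out (1 - z/z0) and solve the remaining quadratic.
Testing z0 = 5: P(5) = 1 + (-1.47)(5) + (0.134)(5)^2 + (0.024)(5)^3
  = 1 + (-7.35) + (3.35) + (3) = 0.  So z_0 = 5 is a root, |z_0| = 5.
Divide out the factor (1 - 0.2 z) = (1 - z/z0) (since 1/z0 = 0.2):
  P(z) = (1 - 0.2 z)(1 + (-1.27) z + (-0.12) z^2)
  [check: z-coef -1.27 - (0.2) = -1.47; z^2-coef -0.12 - (0.2)(-1.27) = 0.134; z^3-coef -(0.2)(-0.12) = 0.024.]
Remaining roots from the quadratic factor 1 + (-1.27) z + (-0.12) z^2:
  Set 1 + (-1.27) z + (-0.12) z^2 = 0, i.e. a z^2 + b z + c = 0 with a = -0.12, b = -1.27, c = 1.
  Discriminant D = b^2 - 4ac = (-1.27)^2 - 4*(-0.12)*1 = 1.6129 - (-0.48) = 2.0929.
  D >= 0, so the roots are real: z = (-b +/- sqrt(D)) / (2a) = (1.27 +/- 1.446686) / (-0.24).
    z_1 = (1.27 + 1.446686) / (-0.24) = -11.3195,   |z_1| = 11.3195.
    z_2 = (1.27 - 1.446686) / (-0.24) = 0.7362,   |z_2| = 0.7362.
Moduli of all roots: 5.0000, 11.3195, 0.7362.
All moduli strictly greater than 1? No.
Verdict: Not invertible.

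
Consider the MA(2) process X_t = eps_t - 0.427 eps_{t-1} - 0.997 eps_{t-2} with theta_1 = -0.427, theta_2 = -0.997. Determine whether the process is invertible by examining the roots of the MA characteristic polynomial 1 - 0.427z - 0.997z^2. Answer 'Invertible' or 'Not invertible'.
\text{Not invertible}

The MA(q) characteristic polynomial is P(z) = 1 - 0.427z - 0.997z^2.
Invertibility requires all roots to lie outside the unit circle, i.e. |z| > 1 for every root.
Set 1 + (-0.427) z + (-0.997) z^2 = 0, i.e. a z^2 + b z + c = 0 with a = -0.997, b = -0.427, c = 1.
Discriminant D = b^2 - 4ac = (-0.427)^2 - 4*(-0.997)*1 = 0.182329 - (-3.988) = 4.170329.
D >= 0, so the roots are real: z = (-b +/- sqrt(D)) / (2a) = (0.427 +/- 2.042138) / (-1.994).
  z_1 = (0.427 + 2.042138) / (-1.994) = -1.2383,   |z_1| = 1.2383.
  z_2 = (0.427 - 2.042138) / (-1.994) = 0.81,   |z_2| = 0.81.
Moduli of all roots: 1.2383, 0.8100.
All moduli strictly greater than 1? No.
Verdict: Not invertible.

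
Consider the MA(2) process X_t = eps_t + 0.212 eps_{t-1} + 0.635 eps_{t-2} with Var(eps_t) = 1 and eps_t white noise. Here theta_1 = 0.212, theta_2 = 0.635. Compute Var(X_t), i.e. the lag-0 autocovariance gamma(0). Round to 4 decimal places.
\gamma(0) = 1.4482

For an MA(q) process X_t = eps_t + sum_i theta_i eps_{t-i} with
Var(eps_t) = sigma^2, the variance is
  gamma(0) = sigma^2 * (1 + sum_i theta_i^2).
  sum_i theta_i^2 = (0.212)^2 + (0.635)^2 = 0.044944 + 0.403225 = 0.448169.
  gamma(0) = 1 * (1 + 0.448169) = 1 * 1.448169 = 1.448169, which rounds to 1.4482.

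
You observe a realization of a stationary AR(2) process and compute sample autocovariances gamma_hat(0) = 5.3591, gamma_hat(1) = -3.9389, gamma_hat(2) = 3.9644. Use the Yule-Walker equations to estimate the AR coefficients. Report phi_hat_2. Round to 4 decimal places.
\hat\phi_{2} = 0.4340

The Yule-Walker equations for an AR(p) process read, in matrix form,
  Gamma_p phi = r_p,   with   (Gamma_p)_{ij} = gamma(|i - j|),
                       (r_p)_i = gamma(i),   i,j = 1..p.
Substitute the sample gammas (Toeplitz matrix and right-hand side of size 2):
  Gamma_p = [[5.3591, -3.9389], [-3.9389, 5.3591]]
  r_p     = [-3.9389, 3.9644]
Written out:
  5.3591 phi_1 - 3.9389 phi_2 = -3.9389
  -3.9389 phi_1 + 5.3591 phi_2 = 3.9644
Solve by Cramer's rule:
  det = gamma(0)^2 - gamma(1)^2 = (5.3591)^2 - (-3.9389)^2 = 28.71995281 - 15.51493321 = 13.2050196
  phi_hat_1 = [gamma(1) gamma(0) - gamma(1) gamma(2)] / det = [(-3.9389)(5.3591) - (-3.9389)(3.9644)] / 13.2050196 = -5.49358383 / 13.2050196 = -0.416
  phi_hat_2 = [gamma(0) gamma(2) - gamma(1)^2] / det = [(5.3591)(3.9644) - (-3.9389)^2] / 13.2050196 = 5.73068283 / 13.2050196 = 0.434
So phi_hat = [-0.4160, 0.4340].
Therefore phi_hat_2 = 0.4340.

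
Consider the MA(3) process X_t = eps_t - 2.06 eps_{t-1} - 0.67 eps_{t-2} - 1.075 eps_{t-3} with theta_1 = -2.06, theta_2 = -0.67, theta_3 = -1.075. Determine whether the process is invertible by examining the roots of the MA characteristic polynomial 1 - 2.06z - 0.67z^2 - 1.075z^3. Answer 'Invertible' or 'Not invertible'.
\text{Not invertible}

The MA(q) characteristic polynomial is P(z) = 1 - 2.06z - 0.67z^2 - 1.075z^3.
Invertibility requires all roots to lie outside the unit circle, i.e. |z| > 1 for every root.
Degree 3: look for a simple real root z0 first, then factor out (1 - z/z0) and solve the remaining quadratic.
Testing z0 = 0.4: P(0.4) = 1 + (-2.06)(0.4) + (-0.67)(0.4)^2 + (-1.075)(0.4)^3
  = 1 + (-0.824) + (-0.1072) + (-0.0688) = 0.  So z_0 = 0.4 is a root, |z_0| = 0.4.
Divide out the factor (1 - 2.5 z) = (1 - z/z0) (since 1/z0 = 2.5):
  P(z) = (1 - 2.5 z)(1 + (0.44) z + (0.43) z^2)
  [check: z-coef 0.44 - (2.5) = -2.06; z^2-coef 0.43 - (2.5)(0.44) = -0.67; z^3-coef -(2.5)(0.43) = -1.075.]
Remaining roots from the quadratic factor 1 + (0.44) z + (0.43) z^2:
  Set 1 + (0.44) z + (0.43) z^2 = 0, i.e. a z^2 + b z + c = 0 with a = 0.43, b = 0.44, c = 1.
  Discriminant D = b^2 - 4ac = (0.44)^2 - 4*(0.43)*1 = 0.1936 - (1.72) = -1.5264.
  D < 0, so the roots are the complex-conjugate pair z = (-b +/- i sqrt(-D)) / (2a) = -0.5116 +/- 1.4366i.
  For a conjugate pair |z|^2 = z * conj(z) = (product of roots) = c/a = 1/(0.43) = 2.325581, so |z| = sqrt(2.325581) = 1.525 for both roots.
Moduli of all roots: 0.4000, 1.5250, 1.5250.
All moduli strictly greater than 1? No.
Verdict: Not invertible.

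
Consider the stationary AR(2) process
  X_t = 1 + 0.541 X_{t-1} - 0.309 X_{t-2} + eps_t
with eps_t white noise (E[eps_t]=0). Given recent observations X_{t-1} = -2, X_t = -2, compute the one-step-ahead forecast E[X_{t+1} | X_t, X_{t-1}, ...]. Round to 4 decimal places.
E[X_{t+1} \mid \mathcal F_t] = 0.5360

For an AR(p) model X_t = c + sum_i phi_i X_{t-i} + eps_t, the
one-step-ahead conditional mean is
  E[X_{t+1} | X_t, ...] = c + sum_i phi_i X_{t+1-i}.
Substitute known values:
  E[X_{t+1} | ...] = 1 + (0.541) * (-2) + (-0.309) * (-2)
                   = 0.5360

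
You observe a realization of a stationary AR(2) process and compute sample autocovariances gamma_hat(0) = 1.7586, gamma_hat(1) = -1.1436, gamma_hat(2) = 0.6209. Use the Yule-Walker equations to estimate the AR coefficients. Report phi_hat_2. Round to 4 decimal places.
\hat\phi_{2} = -0.1210

The Yule-Walker equations for an AR(p) process read, in matrix form,
  Gamma_p phi = r_p,   with   (Gamma_p)_{ij} = gamma(|i - j|),
                       (r_p)_i = gamma(i),   i,j = 1..p.
Substitute the sample gammas (Toeplitz matrix and right-hand side of size 2):
  Gamma_p = [[1.7586, -1.1436], [-1.1436, 1.7586]]
  r_p     = [-1.1436, 0.6209]
Written out:
  1.7586 phi_1 - 1.1436 phi_2 = -1.1436
  -1.1436 phi_1 + 1.7586 phi_2 = 0.6209
Solve by Cramer's rule:
  det = gamma(0)^2 - gamma(1)^2 = (1.7586)^2 - (-1.1436)^2 = 3.09267396 - 1.30782096 = 1.784853
  phi_hat_1 = [gamma(1) gamma(0) - gamma(1) gamma(2)] / det = [(-1.1436)(1.7586) - (-1.1436)(0.6209)] / 1.784853 = -1.30107372 / 1.784853 = -0.729
  phi_hat_2 = [gamma(0) gamma(2) - gamma(1)^2] / det = [(1.7586)(0.6209) - (-1.1436)^2] / 1.784853 = -0.21590622 / 1.784853 = -0.121
So phi_hat = [-0.7290, -0.1210].
Therefore phi_hat_2 = -0.1210.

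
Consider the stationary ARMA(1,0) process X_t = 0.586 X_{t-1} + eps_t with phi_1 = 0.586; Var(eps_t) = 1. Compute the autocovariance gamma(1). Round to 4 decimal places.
\gamma(1) = 0.8925

Multiply the model equation by X_{t-k} and take expectations. With theta_0 = psi_0 = 1 and psi_j the MA(infinity) weights, this gives
  gamma(k) - sum_i phi_i gamma(k-i) = c_k,
  c_k = sigma^2 * sum_{j=k..q} theta_j psi_{j-k}   (c_k = 0 for k > q),
using gamma(-m) = gamma(m).
Pure AR (q = 0): c_0 = sigma^2 = 1, c_k = 0 for k >= 1.
Equations for k = 0 and k = 1 (AR order 1):
  gamma(0) = phi_1 gamma(1) + c_0
  gamma(1) = phi_1 gamma(0) + c_1
Substituting the second into the first: gamma(0) (1 - phi_1^2) = c_0 + phi_1 c_1, so
  gamma(0) = c_0 / (1 - phi_1^2) = 1 / (1 - (0.586)^2) = 1 / 0.656604 = 1.522988.
  gamma(1) = phi_1 gamma(0) = (0.586)(1.522988) = 0.892471.
Therefore gamma(1) = 0.8925 (to 4 decimal places).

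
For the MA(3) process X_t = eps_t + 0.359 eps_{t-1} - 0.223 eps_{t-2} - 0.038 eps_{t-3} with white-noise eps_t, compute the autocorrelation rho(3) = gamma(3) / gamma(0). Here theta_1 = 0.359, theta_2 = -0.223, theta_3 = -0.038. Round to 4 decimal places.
\rho(3) = -0.0322

For an MA(q) process with theta_0 = 1, the autocovariance is
  gamma(k) = sigma^2 * sum_{i=0..q-k} theta_i * theta_{i+k},
and rho(k) = gamma(k) / gamma(0). Sigma^2 cancels.
  numerator   = (1)*(-0.038) = -0.038.
  denominator = (1)^2 + (0.359)^2 + (-0.223)^2 + (-0.038)^2 = 1.180054.
  rho(3) = -0.038 / 1.180054 = -0.0322.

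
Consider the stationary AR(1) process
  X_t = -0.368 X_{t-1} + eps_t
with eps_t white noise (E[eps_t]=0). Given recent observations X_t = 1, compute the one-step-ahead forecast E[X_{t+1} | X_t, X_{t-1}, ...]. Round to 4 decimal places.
E[X_{t+1} \mid \mathcal F_t] = -0.3680

For an AR(p) model X_t = c + sum_i phi_i X_{t-i} + eps_t, the
one-step-ahead conditional mean is
  E[X_{t+1} | X_t, ...] = c + sum_i phi_i X_{t+1-i}.
Substitute known values:
  E[X_{t+1} | ...] = (-0.368) * (1)
                   = -0.3680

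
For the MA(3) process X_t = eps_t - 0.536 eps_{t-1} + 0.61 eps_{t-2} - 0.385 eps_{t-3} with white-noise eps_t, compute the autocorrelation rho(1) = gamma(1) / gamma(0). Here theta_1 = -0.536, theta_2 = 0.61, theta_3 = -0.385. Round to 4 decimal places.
\rho(1) = -0.6073

For an MA(q) process with theta_0 = 1, the autocovariance is
  gamma(k) = sigma^2 * sum_{i=0..q-k} theta_i * theta_{i+k},
and rho(k) = gamma(k) / gamma(0). Sigma^2 cancels.
  numerator   = (1)*(-0.536) + (-0.536)*(0.61) + (0.61)*(-0.385) = -1.09781.
  denominator = (1)^2 + (-0.536)^2 + (0.61)^2 + (-0.385)^2 = 1.807621.
  rho(1) = -1.09781 / 1.807621 = -0.6073.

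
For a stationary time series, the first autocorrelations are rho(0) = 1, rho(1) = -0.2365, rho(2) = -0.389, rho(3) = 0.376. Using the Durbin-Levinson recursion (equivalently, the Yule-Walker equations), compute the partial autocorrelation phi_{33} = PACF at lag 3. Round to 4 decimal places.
\phi_{33} = 0.1759

The PACF at lag k is phi_{kk}, the last component of the solution
to the Yule-Walker system G_k phi = r_k where
  (G_k)_{ij} = rho(|i - j|), (r_k)_i = rho(i), i,j = 1..k.
Equivalently, Durbin-Levinson gives phi_{kk} iteratively:
  phi_{11} = rho(1)
  phi_{kk} = [rho(k) - sum_{j=1..k-1} phi_{k-1,j} rho(k-j)]
            / [1 - sum_{j=1..k-1} phi_{k-1,j} rho(j)],
  phi_{k,j} = phi_{k-1,j} - phi_{kk} phi_{k-1,k-j},  j = 1..k-1.
Step k = 1:
  phi_11 = rho(1) = -0.2365.
Step k = 2:
  phi_22 = [rho(2) - phi_11 rho(1)] / [1 - phi_11 rho(1)] = [-0.389 - (-0.2365)(-0.2365)] / [1 - (-0.2365)(-0.2365)]
         = -0.44493225 / 0.94406775 = -0.471293.
  Update: phi_21 = phi_11 - phi_22 phi_11 = -0.2365 - (-0.471293)(-0.2365) = -0.347961.
Step k = 3:
  phi_33 = [rho(3) - phi_21 rho(2) - phi_22 rho(1)] / [1 - phi_21 rho(1) - phi_22 rho(2)]
    numerator   = 0.376 - (-0.347961)(-0.389) - (-0.471293)(-0.2365) = 0.12918255
    denominator = 1 - (-0.347961)(-0.2365) - (-0.471293)(-0.389) = 0.73437442
  phi_33 = 0.12918255 / 0.73437442 = 0.1759.
Therefore phi_{33} = 0.1759.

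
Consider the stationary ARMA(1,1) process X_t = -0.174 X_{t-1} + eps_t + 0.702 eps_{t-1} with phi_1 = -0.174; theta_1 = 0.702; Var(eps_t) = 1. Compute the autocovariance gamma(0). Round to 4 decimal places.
\gamma(0) = 1.2875

Multiply the model equation by X_{t-k} and take expectations. With theta_0 = psi_0 = 1 and psi_j the MA(infinity) weights, this gives
  gamma(k) - sum_i phi_i gamma(k-i) = c_k,
  c_k = sigma^2 * sum_{j=k..q} theta_j psi_{j-k}   (c_k = 0 for k > q),
using gamma(-m) = gamma(m).
psi-weights needed (psi_j = theta_j + sum_i phi_i psi_{j-i}):
  psi_1 = theta_1 + phi_1 = 0.702 + (-0.174) = 0.528
Right-hand sides:
  c_0 = sigma^2 (1 + theta_1 psi_1) = 1 * (1 + (0.702)(0.528)) = 1 * 1.370656 = 1.370656
  c_1 = sigma^2 theta_1 = 1 * (0.702) = 0.702
  c_2 = 0
Equations for k = 0 and k = 1 (AR order 1):
  gamma(0) = phi_1 gamma(1) + c_0
  gamma(1) = phi_1 gamma(0) + c_1
Substituting the second into the first: gamma(0) (1 - phi_1^2) = c_0 + phi_1 c_1, so
  gamma(0) = (c_0 + phi_1 c_1) / (1 - phi_1^2) = (1.370656 + (-0.174)(0.702)) / (1 - (-0.174)^2) = 1.248508 / 0.969724 = 1.287488.
Therefore gamma(0) = 1.2875 (to 4 decimal places).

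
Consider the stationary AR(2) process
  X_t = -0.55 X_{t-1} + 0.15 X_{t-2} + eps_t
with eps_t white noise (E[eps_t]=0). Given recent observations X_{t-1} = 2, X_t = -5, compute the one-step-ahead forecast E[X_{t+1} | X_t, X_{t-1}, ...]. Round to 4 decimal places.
E[X_{t+1} \mid \mathcal F_t] = 3.0500

For an AR(p) model X_t = c + sum_i phi_i X_{t-i} + eps_t, the
one-step-ahead conditional mean is
  E[X_{t+1} | X_t, ...] = c + sum_i phi_i X_{t+1-i}.
Substitute known values:
  E[X_{t+1} | ...] = (-0.55) * (-5) + (0.15) * (2)
                   = 3.0500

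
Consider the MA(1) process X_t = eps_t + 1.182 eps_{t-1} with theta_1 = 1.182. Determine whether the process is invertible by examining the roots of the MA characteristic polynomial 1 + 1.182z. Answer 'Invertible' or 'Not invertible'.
\text{Not invertible}

The MA(q) characteristic polynomial is P(z) = 1 + 1.182z.
Invertibility requires all roots to lie outside the unit circle, i.e. |z| > 1 for every root.
This is linear in z: 1 + (1.182) z = 0  =>  z = -1/(1.182) = -0.846024,  |z| = 0.846024.
Moduli of all roots: 0.8460.
All moduli strictly greater than 1? No.
Verdict: Not invertible.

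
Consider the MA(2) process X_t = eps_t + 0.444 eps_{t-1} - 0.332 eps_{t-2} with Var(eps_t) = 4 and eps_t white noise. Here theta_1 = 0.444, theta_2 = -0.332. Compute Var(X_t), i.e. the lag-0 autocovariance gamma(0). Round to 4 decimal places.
\gamma(0) = 5.2294

For an MA(q) process X_t = eps_t + sum_i theta_i eps_{t-i} with
Var(eps_t) = sigma^2, the variance is
  gamma(0) = sigma^2 * (1 + sum_i theta_i^2).
  sum_i theta_i^2 = (0.444)^2 + (-0.332)^2 = 0.197136 + 0.110224 = 0.30736.
  gamma(0) = 4 * (1 + 0.30736) = 4 * 1.30736 = 5.22944, which rounds to 5.2294.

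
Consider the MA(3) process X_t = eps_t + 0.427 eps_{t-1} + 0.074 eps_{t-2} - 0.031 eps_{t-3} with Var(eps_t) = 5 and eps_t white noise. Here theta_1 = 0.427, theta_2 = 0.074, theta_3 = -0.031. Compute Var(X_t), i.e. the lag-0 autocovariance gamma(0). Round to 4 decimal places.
\gamma(0) = 5.9438

For an MA(q) process X_t = eps_t + sum_i theta_i eps_{t-i} with
Var(eps_t) = sigma^2, the variance is
  gamma(0) = sigma^2 * (1 + sum_i theta_i^2).
  sum_i theta_i^2 = (0.427)^2 + (0.074)^2 + (-0.031)^2 = 0.182329 + 0.005476 + 0.000961 = 0.188766.
  gamma(0) = 5 * (1 + 0.188766) = 5 * 1.188766 = 5.94383, which rounds to 5.9438.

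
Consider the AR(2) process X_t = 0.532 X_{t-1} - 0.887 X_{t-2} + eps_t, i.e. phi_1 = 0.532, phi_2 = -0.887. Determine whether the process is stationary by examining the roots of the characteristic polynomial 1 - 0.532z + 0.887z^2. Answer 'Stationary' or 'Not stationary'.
\text{Stationary}

The AR(p) characteristic polynomial is P(z) = 1 - 0.532z + 0.887z^2.
Stationarity requires all roots to lie outside the unit circle, i.e. |z| > 1 for every root.
Set 1 + (-0.532) z + (0.887) z^2 = 0, i.e. a z^2 + b z + c = 0 with a = 0.887, b = -0.532, c = 1.
Discriminant D = b^2 - 4ac = (-0.532)^2 - 4*(0.887)*1 = 0.283024 - (3.548) = -3.264976.
D < 0, so the roots are the complex-conjugate pair z = (-b +/- i sqrt(-D)) / (2a) = 0.2999 +/- 1.0186i.
For a conjugate pair |z|^2 = z * conj(z) = (product of roots) = c/a = 1/(0.887) = 1.127396, so |z| = sqrt(1.127396) = 1.0618 for both roots.
Moduli of all roots: 1.0618, 1.0618.
All moduli strictly greater than 1? Yes.
Verdict: Stationary.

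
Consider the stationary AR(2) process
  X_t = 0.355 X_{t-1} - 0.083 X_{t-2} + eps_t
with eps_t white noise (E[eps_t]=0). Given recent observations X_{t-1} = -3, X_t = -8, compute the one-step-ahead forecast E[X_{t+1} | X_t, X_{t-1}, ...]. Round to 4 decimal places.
E[X_{t+1} \mid \mathcal F_t] = -2.5910

For an AR(p) model X_t = c + sum_i phi_i X_{t-i} + eps_t, the
one-step-ahead conditional mean is
  E[X_{t+1} | X_t, ...] = c + sum_i phi_i X_{t+1-i}.
Substitute known values:
  E[X_{t+1} | ...] = (0.355) * (-8) + (-0.083) * (-3)
                   = -2.5910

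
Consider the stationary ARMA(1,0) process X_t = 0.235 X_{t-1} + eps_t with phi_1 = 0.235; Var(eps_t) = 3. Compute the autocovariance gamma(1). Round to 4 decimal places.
\gamma(1) = 0.7462

Multiply the model equation by X_{t-k} and take expectations. With theta_0 = psi_0 = 1 and psi_j the MA(infinity) weights, this gives
  gamma(k) - sum_i phi_i gamma(k-i) = c_k,
  c_k = sigma^2 * sum_{j=k..q} theta_j psi_{j-k}   (c_k = 0 for k > q),
using gamma(-m) = gamma(m).
Pure AR (q = 0): c_0 = sigma^2 = 3, c_k = 0 for k >= 1.
Equations for k = 0 and k = 1 (AR order 1):
  gamma(0) = phi_1 gamma(1) + c_0
  gamma(1) = phi_1 gamma(0) + c_1
Substituting the second into the first: gamma(0) (1 - phi_1^2) = c_0 + phi_1 c_1, so
  gamma(0) = c_0 / (1 - phi_1^2) = 3 / (1 - (0.235)^2) = 3 / 0.944775 = 3.175359.
  gamma(1) = phi_1 gamma(0) = (0.235)(3.175359) = 0.746209.
Therefore gamma(1) = 0.7462 (to 4 decimal places).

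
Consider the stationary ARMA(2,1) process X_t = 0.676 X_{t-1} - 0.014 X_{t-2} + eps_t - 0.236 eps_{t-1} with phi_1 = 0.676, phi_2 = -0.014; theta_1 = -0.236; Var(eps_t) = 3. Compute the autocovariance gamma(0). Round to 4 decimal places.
\gamma(0) = 4.0023

Multiply the model equation by X_{t-k} and take expectations. With theta_0 = psi_0 = 1 and psi_j the MA(infinity) weights, this gives
  gamma(k) - sum_i phi_i gamma(k-i) = c_k,
  c_k = sigma^2 * sum_{j=k..q} theta_j psi_{j-k}   (c_k = 0 for k > q),
using gamma(-m) = gamma(m).
psi-weights needed (psi_j = theta_j + sum_i phi_i psi_{j-i}):
  psi_1 = theta_1 + phi_1 = -0.236 + (0.676) = 0.44
Right-hand sides:
  c_0 = sigma^2 (1 + theta_1 psi_1) = 3 * (1 + (-0.236)(0.44)) = 3 * 0.89616 = 2.68848
  c_1 = sigma^2 theta_1 = 3 * (-0.236) = -0.708
  c_2 = 0
Equations for k = 0, 1, 2 (AR order 2, c_2 = 0):
  (E0) gamma(0) = phi_1 gamma(1) + phi_2 gamma(2) + c_0
  (E1) gamma(1) = phi_1 gamma(0) + phi_2 gamma(1) + c_1
  (E2) gamma(2) = phi_1 gamma(1) + phi_2 gamma(0)
From (E1): gamma(1) = A gamma(0) + B with
  A = phi_1 / (1 - phi_2) = 0.676 / 1.014 = 0.666667,   B = c_1 / (1 - phi_2) = -0.708 / 1.014 = -0.698225.
Insert (E2) into (E0): gamma(0) (1 - phi_2^2) = phi_1 (1 + phi_2) gamma(1) + c_0.
  phi_1 (1 + phi_2) = (0.676)(0.986) = 0.666536,   1 - phi_2^2 = 0.999804.
Replace gamma(1) by A gamma(0) + B and collect gamma(0):
  gamma(0) [0.999804 - (0.666536)(0.666667)] = (0.666536)(-0.698225) + 2.68848
  gamma(0) * 0.555447 = 2.223088
  gamma(0) = 2.223088 / 0.555447 = 4.002343.
Therefore gamma(0) = 4.0023 (to 4 decimal places).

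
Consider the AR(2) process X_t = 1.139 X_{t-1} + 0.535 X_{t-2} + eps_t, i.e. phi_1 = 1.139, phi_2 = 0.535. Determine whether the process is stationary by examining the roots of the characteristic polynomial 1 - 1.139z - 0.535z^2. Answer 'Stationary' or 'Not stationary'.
\text{Not stationary}

The AR(p) characteristic polynomial is P(z) = 1 - 1.139z - 0.535z^2.
Stationarity requires all roots to lie outside the unit circle, i.e. |z| > 1 for every root.
Set 1 + (-1.139) z + (-0.535) z^2 = 0, i.e. a z^2 + b z + c = 0 with a = -0.535, b = -1.139, c = 1.
Discriminant D = b^2 - 4ac = (-1.139)^2 - 4*(-0.535)*1 = 1.297321 - (-2.14) = 3.437321.
D >= 0, so the roots are real: z = (-b +/- sqrt(D)) / (2a) = (1.139 +/- 1.854001) / (-1.07).
  z_1 = (1.139 + 1.854001) / (-1.07) = -2.7972,   |z_1| = 2.7972.
  z_2 = (1.139 - 1.854001) / (-1.07) = 0.6682,   |z_2| = 0.6682.
Moduli of all roots: 2.7972, 0.6682.
All moduli strictly greater than 1? No.
Verdict: Not stationary.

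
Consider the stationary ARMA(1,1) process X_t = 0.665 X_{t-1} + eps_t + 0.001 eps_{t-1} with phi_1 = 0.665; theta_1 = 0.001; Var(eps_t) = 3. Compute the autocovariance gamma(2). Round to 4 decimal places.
\gamma(2) = 2.3837

Multiply the model equation by X_{t-k} and take expectations. With theta_0 = psi_0 = 1 and psi_j the MA(infinity) weights, this gives
  gamma(k) - sum_i phi_i gamma(k-i) = c_k,
  c_k = sigma^2 * sum_{j=k..q} theta_j psi_{j-k}   (c_k = 0 for k > q),
using gamma(-m) = gamma(m).
psi-weights needed (psi_j = theta_j + sum_i phi_i psi_{j-i}):
  psi_1 = theta_1 + phi_1 = 0.001 + (0.665) = 0.666
Right-hand sides:
  c_0 = sigma^2 (1 + theta_1 psi_1) = 3 * (1 + (0.001)(0.666)) = 3 * 1.000666 = 3.001998
  c_1 = sigma^2 theta_1 = 3 * (0.001) = 0.003
  c_2 = 0
Equations for k = 0 and k = 1 (AR order 1):
  gamma(0) = phi_1 gamma(1) + c_0
  gamma(1) = phi_1 gamma(0) + c_1
Substituting the second into the first: gamma(0) (1 - phi_1^2) = c_0 + phi_1 c_1, so
  gamma(0) = (c_0 + phi_1 c_1) / (1 - phi_1^2) = (3.001998 + (0.665)(0.003)) / (1 - (0.665)^2) = 3.003993 / 0.557775 = 5.385672.
  gamma(1) = phi_1 gamma(0) + c_1 = (0.665)(5.385672) + (0.003) = 3.584472.
For k = 2 (> q): gamma(2) = phi_1 gamma(1) = (0.665)(3.584472) = 2.383674.
Therefore gamma(2) = 2.3837 (to 4 decimal places).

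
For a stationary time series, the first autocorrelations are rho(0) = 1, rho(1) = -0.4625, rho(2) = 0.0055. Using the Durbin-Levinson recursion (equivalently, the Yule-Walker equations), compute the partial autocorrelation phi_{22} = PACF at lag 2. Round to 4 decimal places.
\phi_{22} = -0.2651

The PACF at lag k is phi_{kk}, the last component of the solution
to the Yule-Walker system G_k phi = r_k where
  (G_k)_{ij} = rho(|i - j|), (r_k)_i = rho(i), i,j = 1..k.
Equivalently, Durbin-Levinson gives phi_{kk} iteratively:
  phi_{11} = rho(1)
  phi_{kk} = [rho(k) - sum_{j=1..k-1} phi_{k-1,j} rho(k-j)]
            / [1 - sum_{j=1..k-1} phi_{k-1,j} rho(j)],
  phi_{k,j} = phi_{k-1,j} - phi_{kk} phi_{k-1,k-j},  j = 1..k-1.
Step k = 1:
  phi_11 = rho(1) = -0.4625.
Step k = 2:
  phi_22 = [rho(2) - phi_11 rho(1)] / [1 - phi_11 rho(1)] = [0.0055 - (-0.4625)(-0.4625)] / [1 - (-0.4625)(-0.4625)]
         = -0.20840625 / 0.78609375 = -0.2651.
Therefore phi_{22} = -0.2651.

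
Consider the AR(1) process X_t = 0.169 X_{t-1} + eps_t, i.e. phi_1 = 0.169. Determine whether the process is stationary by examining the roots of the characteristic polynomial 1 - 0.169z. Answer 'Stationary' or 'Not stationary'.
\text{Stationary}

The AR(p) characteristic polynomial is P(z) = 1 - 0.169z.
Stationarity requires all roots to lie outside the unit circle, i.e. |z| > 1 for every root.
This is linear in z: 1 + (-0.169) z = 0  =>  z = -1/(-0.169) = 5.91716,  |z| = 5.91716.
Moduli of all roots: 5.9172.
All moduli strictly greater than 1? Yes.
Verdict: Stationary.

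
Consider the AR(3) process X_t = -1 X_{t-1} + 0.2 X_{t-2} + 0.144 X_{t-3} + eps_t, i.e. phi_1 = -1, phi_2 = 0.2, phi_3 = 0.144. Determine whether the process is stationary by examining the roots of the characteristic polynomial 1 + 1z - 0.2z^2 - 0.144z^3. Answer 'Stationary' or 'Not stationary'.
\text{Not stationary}

The AR(p) characteristic polynomial is P(z) = 1 + 1z - 0.2z^2 - 0.144z^3.
Stationarity requires all roots to lie outside the unit circle, i.e. |z| > 1 for every root.
Degree 3: look for a simple real root z0 first, then factor out (1 - z/z0) and solve the remaining quadratic.
Testing z0 = 2.5: P(2.5) = 1 + (1)(2.5) + (-0.2)(2.5)^2 + (-0.144)(2.5)^3
  = 1 + (2.5) + (-1.25) + (-2.25) = 0.  So z_0 = 2.5 is a root, |z_0| = 2.5.
Divide out the factor (1 - 0.4 z) = (1 - z/z0) (since 1/z0 = 0.4):
  P(z) = (1 - 0.4 z)(1 + (1.4) z + (0.36) z^2)
  [check: z-coef 1.4 - (0.4) = 1; z^2-coef 0.36 - (0.4)(1.4) = -0.2; z^3-coef -(0.4)(0.36) = -0.144.]
Remaining roots from the quadratic factor 1 + (1.4) z + (0.36) z^2:
  Set 1 + (1.4) z + (0.36) z^2 = 0, i.e. a z^2 + b z + c = 0 with a = 0.36, b = 1.4, c = 1.
  Discriminant D = b^2 - 4ac = (1.4)^2 - 4*(0.36)*1 = 1.96 - (1.44) = 0.52.
  D >= 0, so the roots are real: z = (-b +/- sqrt(D)) / (2a) = (-1.4 +/- 0.72111) / (0.72).
    z_1 = (-1.4 + 0.72111) / (0.72) = -0.9429,   |z_1| = 0.9429.
    z_2 = (-1.4 - 0.72111) / (0.72) = -2.946,   |z_2| = 2.946.
Moduli of all roots: 2.5000, 0.9429, 2.9460.
All moduli strictly greater than 1? No.
Verdict: Not stationary.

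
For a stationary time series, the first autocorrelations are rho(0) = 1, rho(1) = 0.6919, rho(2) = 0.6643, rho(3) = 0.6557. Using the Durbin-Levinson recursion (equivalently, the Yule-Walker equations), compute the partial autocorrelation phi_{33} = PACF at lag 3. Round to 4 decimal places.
\phi_{33} = 0.2491

The PACF at lag k is phi_{kk}, the last component of the solution
to the Yule-Walker system G_k phi = r_k where
  (G_k)_{ij} = rho(|i - j|), (r_k)_i = rho(i), i,j = 1..k.
Equivalently, Durbin-Levinson gives phi_{kk} iteratively:
  phi_{11} = rho(1)
  phi_{kk} = [rho(k) - sum_{j=1..k-1} phi_{k-1,j} rho(k-j)]
            / [1 - sum_{j=1..k-1} phi_{k-1,j} rho(j)],
  phi_{k,j} = phi_{k-1,j} - phi_{kk} phi_{k-1,k-j},  j = 1..k-1.
Step k = 1:
  phi_11 = rho(1) = 0.6919.
Step k = 2:
  phi_22 = [rho(2) - phi_11 rho(1)] / [1 - phi_11 rho(1)] = [0.6643 - (0.6919)(0.6919)] / [1 - (0.6919)(0.6919)]
         = 0.18557439 / 0.52127439 = 0.356001.
  Update: phi_21 = phi_11 - phi_22 phi_11 = 0.6919 - (0.356001)(0.6919) = 0.445583.
Step k = 3:
  phi_33 = [rho(3) - phi_21 rho(2) - phi_22 rho(1)] / [1 - phi_21 rho(1) - phi_22 rho(2)]
    numerator   = 0.6557 - (0.445583)(0.6643) - (0.356001)(0.6919) = 0.1133821
    denominator = 1 - (0.445583)(0.6919) - (0.356001)(0.6643) = 0.45520966
  phi_33 = 0.1133821 / 0.45520966 = 0.2491.
Therefore phi_{33} = 0.2491.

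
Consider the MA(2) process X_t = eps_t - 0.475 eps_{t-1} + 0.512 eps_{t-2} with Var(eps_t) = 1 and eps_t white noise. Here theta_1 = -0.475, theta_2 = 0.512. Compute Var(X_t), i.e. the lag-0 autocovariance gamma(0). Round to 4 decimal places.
\gamma(0) = 1.4878

For an MA(q) process X_t = eps_t + sum_i theta_i eps_{t-i} with
Var(eps_t) = sigma^2, the variance is
  gamma(0) = sigma^2 * (1 + sum_i theta_i^2).
  sum_i theta_i^2 = (-0.475)^2 + (0.512)^2 = 0.225625 + 0.262144 = 0.487769.
  gamma(0) = 1 * (1 + 0.487769) = 1 * 1.487769 = 1.487769, which rounds to 1.4878.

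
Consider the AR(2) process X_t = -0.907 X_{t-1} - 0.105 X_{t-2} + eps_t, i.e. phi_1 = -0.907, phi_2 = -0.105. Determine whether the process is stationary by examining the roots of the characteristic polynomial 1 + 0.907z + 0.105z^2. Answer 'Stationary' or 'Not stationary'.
\text{Stationary}

The AR(p) characteristic polynomial is P(z) = 1 + 0.907z + 0.105z^2.
Stationarity requires all roots to lie outside the unit circle, i.e. |z| > 1 for every root.
Set 1 + (0.907) z + (0.105) z^2 = 0, i.e. a z^2 + b z + c = 0 with a = 0.105, b = 0.907, c = 1.
Discriminant D = b^2 - 4ac = (0.907)^2 - 4*(0.105)*1 = 0.822649 - (0.42) = 0.402649.
D >= 0, so the roots are real: z = (-b +/- sqrt(D)) / (2a) = (-0.907 +/- 0.634546) / (0.21).
  z_1 = (-0.907 + 0.634546) / (0.21) = -1.2974,   |z_1| = 1.2974.
  z_2 = (-0.907 - 0.634546) / (0.21) = -7.3407,   |z_2| = 7.3407.
Moduli of all roots: 1.2974, 7.3407.
All moduli strictly greater than 1? Yes.
Verdict: Stationary.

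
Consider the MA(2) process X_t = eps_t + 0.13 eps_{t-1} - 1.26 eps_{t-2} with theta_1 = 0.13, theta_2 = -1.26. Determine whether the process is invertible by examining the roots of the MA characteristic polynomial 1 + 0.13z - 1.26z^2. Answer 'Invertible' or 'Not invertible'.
\text{Not invertible}

The MA(q) characteristic polynomial is P(z) = 1 + 0.13z - 1.26z^2.
Invertibility requires all roots to lie outside the unit circle, i.e. |z| > 1 for every root.
Set 1 + (0.13) z + (-1.26) z^2 = 0, i.e. a z^2 + b z + c = 0 with a = -1.26, b = 0.13, c = 1.
Discriminant D = b^2 - 4ac = (0.13)^2 - 4*(-1.26)*1 = 0.0169 - (-5.04) = 5.0569.
D >= 0, so the roots are real: z = (-b +/- sqrt(D)) / (2a) = (-0.13 +/- 2.248755) / (-2.52).
  z_1 = (-0.13 + 2.248755) / (-2.52) = -0.8408,   |z_1| = 0.8408.
  z_2 = (-0.13 - 2.248755) / (-2.52) = 0.944,   |z_2| = 0.944.
Moduli of all roots: 0.8408, 0.9440.
All moduli strictly greater than 1? No.
Verdict: Not invertible.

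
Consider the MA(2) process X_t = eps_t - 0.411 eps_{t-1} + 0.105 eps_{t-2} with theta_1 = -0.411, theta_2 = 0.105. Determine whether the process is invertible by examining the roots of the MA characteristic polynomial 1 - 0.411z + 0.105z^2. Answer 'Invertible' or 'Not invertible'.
\text{Invertible}

The MA(q) characteristic polynomial is P(z) = 1 - 0.411z + 0.105z^2.
Invertibility requires all roots to lie outside the unit circle, i.e. |z| > 1 for every root.
Set 1 + (-0.411) z + (0.105) z^2 = 0, i.e. a z^2 + b z + c = 0 with a = 0.105, b = -0.411, c = 1.
Discriminant D = b^2 - 4ac = (-0.411)^2 - 4*(0.105)*1 = 0.168921 - (0.42) = -0.251079.
D < 0, so the roots are the complex-conjugate pair z = (-b +/- i sqrt(-D)) / (2a) = 1.9571 +/- 2.3861i.
For a conjugate pair |z|^2 = z * conj(z) = (product of roots) = c/a = 1/(0.105) = 9.52381, so |z| = sqrt(9.52381) = 3.0861 for both roots.
Moduli of all roots: 3.0861, 3.0861.
All moduli strictly greater than 1? Yes.
Verdict: Invertible.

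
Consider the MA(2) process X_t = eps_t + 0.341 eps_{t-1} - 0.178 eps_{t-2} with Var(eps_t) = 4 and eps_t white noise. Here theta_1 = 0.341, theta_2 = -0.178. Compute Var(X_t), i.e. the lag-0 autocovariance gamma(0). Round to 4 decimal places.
\gamma(0) = 4.5919

For an MA(q) process X_t = eps_t + sum_i theta_i eps_{t-i} with
Var(eps_t) = sigma^2, the variance is
  gamma(0) = sigma^2 * (1 + sum_i theta_i^2).
  sum_i theta_i^2 = (0.341)^2 + (-0.178)^2 = 0.116281 + 0.031684 = 0.147965.
  gamma(0) = 4 * (1 + 0.147965) = 4 * 1.147965 = 4.59186, which rounds to 4.5919.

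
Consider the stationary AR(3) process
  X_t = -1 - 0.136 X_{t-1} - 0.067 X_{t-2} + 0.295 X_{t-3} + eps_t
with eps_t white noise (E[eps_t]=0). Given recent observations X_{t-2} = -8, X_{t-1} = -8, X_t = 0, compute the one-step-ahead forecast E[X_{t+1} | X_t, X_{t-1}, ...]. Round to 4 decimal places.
E[X_{t+1} \mid \mathcal F_t] = -2.8240

For an AR(p) model X_t = c + sum_i phi_i X_{t-i} + eps_t, the
one-step-ahead conditional mean is
  E[X_{t+1} | X_t, ...] = c + sum_i phi_i X_{t+1-i}.
Substitute known values:
  E[X_{t+1} | ...] = -1 + (-0.136) * (0) + (-0.067) * (-8) + (0.295) * (-8)
                   = -2.8240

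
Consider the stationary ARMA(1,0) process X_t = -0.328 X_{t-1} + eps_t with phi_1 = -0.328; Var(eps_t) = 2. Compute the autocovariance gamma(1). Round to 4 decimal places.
\gamma(1) = -0.7351

Multiply the model equation by X_{t-k} and take expectations. With theta_0 = psi_0 = 1 and psi_j the MA(infinity) weights, this gives
  gamma(k) - sum_i phi_i gamma(k-i) = c_k,
  c_k = sigma^2 * sum_{j=k..q} theta_j psi_{j-k}   (c_k = 0 for k > q),
using gamma(-m) = gamma(m).
Pure AR (q = 0): c_0 = sigma^2 = 2, c_k = 0 for k >= 1.
Equations for k = 0 and k = 1 (AR order 1):
  gamma(0) = phi_1 gamma(1) + c_0
  gamma(1) = phi_1 gamma(0) + c_1
Substituting the second into the first: gamma(0) (1 - phi_1^2) = c_0 + phi_1 c_1, so
  gamma(0) = c_0 / (1 - phi_1^2) = 2 / (1 - (-0.328)^2) = 2 / 0.892416 = 2.241107.
  gamma(1) = phi_1 gamma(0) = (-0.328)(2.241107) = -0.735083.
Therefore gamma(1) = -0.7351 (to 4 decimal places).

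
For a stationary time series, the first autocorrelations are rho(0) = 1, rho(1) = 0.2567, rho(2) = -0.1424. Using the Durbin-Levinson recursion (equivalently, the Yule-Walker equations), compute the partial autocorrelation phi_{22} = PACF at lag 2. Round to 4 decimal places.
\phi_{22} = -0.2230

The PACF at lag k is phi_{kk}, the last component of the solution
to the Yule-Walker system G_k phi = r_k where
  (G_k)_{ij} = rho(|i - j|), (r_k)_i = rho(i), i,j = 1..k.
Equivalently, Durbin-Levinson gives phi_{kk} iteratively:
  phi_{11} = rho(1)
  phi_{kk} = [rho(k) - sum_{j=1..k-1} phi_{k-1,j} rho(k-j)]
            / [1 - sum_{j=1..k-1} phi_{k-1,j} rho(j)],
  phi_{k,j} = phi_{k-1,j} - phi_{kk} phi_{k-1,k-j},  j = 1..k-1.
Step k = 1:
  phi_11 = rho(1) = 0.2567.
Step k = 2:
  phi_22 = [rho(2) - phi_11 rho(1)] / [1 - phi_11 rho(1)] = [-0.1424 - (0.2567)(0.2567)] / [1 - (0.2567)(0.2567)]
         = -0.20829489 / 0.93410511 = -0.223.
Therefore phi_{22} = -0.2230.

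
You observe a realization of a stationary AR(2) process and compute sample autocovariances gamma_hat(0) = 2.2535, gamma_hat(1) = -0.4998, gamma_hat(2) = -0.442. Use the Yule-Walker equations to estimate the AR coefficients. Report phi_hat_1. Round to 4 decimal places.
\hat\phi_{1} = -0.2790

The Yule-Walker equations for an AR(p) process read, in matrix form,
  Gamma_p phi = r_p,   with   (Gamma_p)_{ij} = gamma(|i - j|),
                       (r_p)_i = gamma(i),   i,j = 1..p.
Substitute the sample gammas (Toeplitz matrix and right-hand side of size 2):
  Gamma_p = [[2.2535, -0.4998], [-0.4998, 2.2535]]
  r_p     = [-0.4998, -0.442]
Written out:
  2.2535 phi_1 - 0.4998 phi_2 = -0.4998
  -0.4998 phi_1 + 2.2535 phi_2 = -0.442
Solve by Cramer's rule:
  det = gamma(0)^2 - gamma(1)^2 = (2.2535)^2 - (-0.4998)^2 = 5.07826225 - 0.24980004 = 4.82846221
  phi_hat_1 = [gamma(1) gamma(0) - gamma(1) gamma(2)] / det = [(-0.4998)(2.2535) - (-0.4998)(-0.442)] / 4.82846221 = -1.3472109 / 4.82846221 = -0.279
  phi_hat_2 = [gamma(0) gamma(2) - gamma(1)^2] / det = [(2.2535)(-0.442) - (-0.4998)^2] / 4.82846221 = -1.24584704 / 4.82846221 = -0.258
So phi_hat = [-0.2790, -0.2580].
Therefore phi_hat_1 = -0.2790.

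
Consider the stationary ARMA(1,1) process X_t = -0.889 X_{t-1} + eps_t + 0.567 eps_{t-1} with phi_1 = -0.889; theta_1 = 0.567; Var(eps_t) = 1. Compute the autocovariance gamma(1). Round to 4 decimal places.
\gamma(1) = -0.7616

Multiply the model equation by X_{t-k} and take expectations. With theta_0 = psi_0 = 1 and psi_j the MA(infinity) weights, this gives
  gamma(k) - sum_i phi_i gamma(k-i) = c_k,
  c_k = sigma^2 * sum_{j=k..q} theta_j psi_{j-k}   (c_k = 0 for k > q),
using gamma(-m) = gamma(m).
psi-weights needed (psi_j = theta_j + sum_i phi_i psi_{j-i}):
  psi_1 = theta_1 + phi_1 = 0.567 + (-0.889) = -0.322
Right-hand sides:
  c_0 = sigma^2 (1 + theta_1 psi_1) = 1 * (1 + (0.567)(-0.322)) = 1 * 0.817426 = 0.817426
  c_1 = sigma^2 theta_1 = 1 * (0.567) = 0.567
  c_2 = 0
Equations for k = 0 and k = 1 (AR order 1):
  gamma(0) = phi_1 gamma(1) + c_0
  gamma(1) = phi_1 gamma(0) + c_1
Substituting the second into the first: gamma(0) (1 - phi_1^2) = c_0 + phi_1 c_1, so
  gamma(0) = (c_0 + phi_1 c_1) / (1 - phi_1^2) = (0.817426 + (-0.889)(0.567)) / (1 - (-0.889)^2) = 0.313363 / 0.209679 = 1.494489.
  gamma(1) = phi_1 gamma(0) + c_1 = (-0.889)(1.494489) + (0.567) = -0.761601.
Therefore gamma(1) = -0.7616 (to 4 decimal places).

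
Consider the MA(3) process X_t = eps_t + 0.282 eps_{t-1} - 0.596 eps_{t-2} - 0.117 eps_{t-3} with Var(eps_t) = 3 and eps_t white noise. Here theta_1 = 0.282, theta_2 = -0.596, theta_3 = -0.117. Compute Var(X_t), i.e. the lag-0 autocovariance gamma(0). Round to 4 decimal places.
\gamma(0) = 4.3453

For an MA(q) process X_t = eps_t + sum_i theta_i eps_{t-i} with
Var(eps_t) = sigma^2, the variance is
  gamma(0) = sigma^2 * (1 + sum_i theta_i^2).
  sum_i theta_i^2 = (0.282)^2 + (-0.596)^2 + (-0.117)^2 = 0.079524 + 0.355216 + 0.013689 = 0.448429.
  gamma(0) = 3 * (1 + 0.448429) = 3 * 1.448429 = 4.345287, which rounds to 4.3453.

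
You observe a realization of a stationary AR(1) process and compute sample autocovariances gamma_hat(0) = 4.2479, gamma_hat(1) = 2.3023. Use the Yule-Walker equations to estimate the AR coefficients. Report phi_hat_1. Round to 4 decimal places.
\hat\phi_{1} = 0.5420

The Yule-Walker equations for an AR(p) process read, in matrix form,
  Gamma_p phi = r_p,   with   (Gamma_p)_{ij} = gamma(|i - j|),
                       (r_p)_i = gamma(i),   i,j = 1..p.
Substitute the sample gammas (Toeplitz matrix and right-hand side of size 1):
  Gamma_p = [[4.2479]]
  r_p     = [2.3023]
With p = 1 this is the single equation gamma(0) phi_1 = gamma(1):
  phi_hat_1 = gamma(1) / gamma(0) = 2.3023 / 4.2479 = 0.5420.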